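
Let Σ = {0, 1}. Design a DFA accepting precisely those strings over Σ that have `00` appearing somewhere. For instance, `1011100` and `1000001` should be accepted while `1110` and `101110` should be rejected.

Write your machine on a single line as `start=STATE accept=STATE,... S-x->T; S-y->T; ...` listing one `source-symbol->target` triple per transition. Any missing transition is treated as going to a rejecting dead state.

States q0..q1 record the length of the longest prefix of `00` that matches the current input suffix. Reaching q2 means `00` has been seen, and we stay there forever. Accept from q2.
With 3 states:
        0   1  
>  q0   q1  q0 
   q1   q2  q0 
 * q2   q2  q2 
(> = start, * = accepting)

start=q0; accept=q2; q0-0->q1; q0-1->q0; q1-0->q2; q1-1->q0; q2-0->q2; q2-1->q2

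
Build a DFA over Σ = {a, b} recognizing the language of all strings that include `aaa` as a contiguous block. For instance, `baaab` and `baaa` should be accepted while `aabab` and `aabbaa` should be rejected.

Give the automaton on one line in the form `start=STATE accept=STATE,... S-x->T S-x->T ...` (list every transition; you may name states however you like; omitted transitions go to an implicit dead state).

States q0..q2 record the length of the longest prefix of `aaa` that matches the current input suffix. Reaching q3 means `aaa` has been seen, and we stay there forever. Accept from q3.
4 states suffice.
        a   b  
>  q0   q1  q0 
   q1   q2  q0 
   q2   q3  q0 
 * q3   q3  q3 
(> = start, * = accepting)

start=q0 accept=q3 q0-a->q1 q0-b->q0 q1-a->q2 q1-b->q0 q2-a->q3 q2-b->q0 q3-a->q3 q3-b->q3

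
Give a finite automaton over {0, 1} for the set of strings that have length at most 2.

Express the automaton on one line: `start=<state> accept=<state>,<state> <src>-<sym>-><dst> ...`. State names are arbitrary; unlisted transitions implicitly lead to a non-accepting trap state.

Count input length up to 3: every symbol moves from q0 toward q3, which means 'more than 2' and absorbs. Accept from {q0, q1, q2}.
With 4 states:
        0   1  
>* q0   q1  q1 
 * q1   q2  q2 
 * q2   q3  q3 
   q3   q3  q3 
(> = start, * = accepting)

start=q0 accept=q0,q1,q2 q0-0->q1 q0-1->q1 q1-0->q2 q1-1->q2 q2-0->q3 q2-1->q3 q3-0->q3 q3-1->q3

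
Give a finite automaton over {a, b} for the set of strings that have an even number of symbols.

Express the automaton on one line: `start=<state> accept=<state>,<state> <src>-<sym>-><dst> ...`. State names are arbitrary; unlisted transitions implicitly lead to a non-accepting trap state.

start=q0 accept=q0 q0-a->q1 q0-b->q1 q1-a->q0 q1-b->q0

Only the length mod 2 matters, so use a 2-cycle: from any state, every input symbol moves to the next state, wrapping q1 back to q0. Mark q0 accepting.
2 states suffice.
        a   b  
>* q0   q1  q1 
   q1   q0  q0 
(> = start, * = accepting)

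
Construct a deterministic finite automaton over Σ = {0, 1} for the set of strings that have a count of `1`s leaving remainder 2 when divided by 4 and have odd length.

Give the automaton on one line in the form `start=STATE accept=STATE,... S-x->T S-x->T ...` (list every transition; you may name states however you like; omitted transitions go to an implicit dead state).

Build one automaton per condition and run them in lockstep. One (4 states) tracks the count of `1`s modulo 4; the other (2 states) tracks the input length modulo 2. Each combined state is a pair, one component from each; accept when both components accept.
        0   1  
>  s0   s1  s2 
   s1   s0  s3 
   s2   s3  s4 
   s3   s2  s5 
   s4   s5  s6 
 * s5   s4  s7 
   s6   s7  s0 
   s7   s6  s1 
(> = start, * = accepting)

start=s0 accept=s5 s0-0->s1 s0-1->s2 s1-0->s0 s1-1->s3 s2-0->s3 s2-1->s4 s3-0->s2 s3-1->s5 s4-0->s5 s4-1->s6 s5-0->s4 s5-1->s7 s6-0->s7 s6-1->s0 s7-0->s6 s7-1->s1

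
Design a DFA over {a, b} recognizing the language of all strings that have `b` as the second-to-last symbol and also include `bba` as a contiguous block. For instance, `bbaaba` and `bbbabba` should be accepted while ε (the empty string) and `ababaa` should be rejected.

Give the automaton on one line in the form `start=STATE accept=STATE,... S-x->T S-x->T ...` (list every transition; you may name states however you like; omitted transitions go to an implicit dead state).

Build one automaton per condition and run them in lockstep. One (7 states) tracks the last 2 symbols read; the other (4 states) tracks whether and how much of `bba` has been seen. Each combined state is a pair, one component from each; accept when both components accept.
11 states suffice.
          a    b  
>  q0     q1   q2 
   q1     q3   q4 
   q2     q5   q6 
   q3     q3   q4 
   q4     q5   q6 
   q5     q3   q4 
   q6     q7   q6 
 * q7     q8   q9 
   q8     q8   q9 
   q9     q7  q10 
 * q10    q7  q10 
(> = start, * = accepting)

start=q0 accept=q7,q10 q0-a->q1 q0-b->q2 q1-a->q3 q1-b->q4 q2-a->q5 q2-b->q6 q3-a->q3 q3-b->q4 q4-a->q5 q4-b->q6 q5-a->q3 q5-b->q4 q6-a->q7 q6-b->q6 q7-a->q8 q7-b->q9 q8-a->q8 q8-b->q9 q9-a->q7 q9-b->q10 q10-a->q7 q10-b->q10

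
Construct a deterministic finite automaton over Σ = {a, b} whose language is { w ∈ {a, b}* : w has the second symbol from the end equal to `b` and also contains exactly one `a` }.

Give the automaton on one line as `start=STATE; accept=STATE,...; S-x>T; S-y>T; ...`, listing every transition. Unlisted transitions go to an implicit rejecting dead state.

start=q0; accept=q5,q6; q0-a>q1; q0-b>q2; q1-a>q3; q1-b>q4; q2-a>q5; q2-b>q2; q3-a>q3; q3-b>q3; q4-a>q3; q4-b>q6; q5-a>q3; q5-b>q4; q6-a>q3; q6-b>q6

Build one automaton per condition and run them in lockstep. The first has 7 states tracking the last 2 symbols read; the second has 3 states tracking the count of `a`s, saturating at 2. A product state is a pair (one from each), accepting exactly when both do. Equivalent product states are then merged.
With 7 states:
        a   b  
>  q0   q1  q2 
   q1   q3  q4 
   q2   q5  q2 
   q3   q3  q3 
   q4   q3  q6 
 * q5   q3  q4 
 * q6   q3  q6 
(> = start, * = accepting)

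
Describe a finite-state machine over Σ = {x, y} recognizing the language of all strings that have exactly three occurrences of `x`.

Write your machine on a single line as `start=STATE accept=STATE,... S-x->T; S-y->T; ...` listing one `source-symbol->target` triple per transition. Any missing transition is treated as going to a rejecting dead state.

start=S0; accept=S3; S0-x->S1; S0-y->S0; S1-x->S2; S1-y->S1; S2-x->S3; S2-y->S2; S3-x->S4; S3-y->S3; S4-x->S4; S4-y->S4

Count `x`s, saturating at 4: states S0 through S3 mean 0 through 3 `x`s seen; S4 means more than 3. Each `x` increments (capped at S4); other symbols loop. Accept from {S3}.
5 states suffice.
        x   y  
>  S0   S1  S0 
   S1   S2  S1 
   S2   S3  S2 
 * S3   S4  S3 
   S4   S4  S4 
(> = start, * = accepting)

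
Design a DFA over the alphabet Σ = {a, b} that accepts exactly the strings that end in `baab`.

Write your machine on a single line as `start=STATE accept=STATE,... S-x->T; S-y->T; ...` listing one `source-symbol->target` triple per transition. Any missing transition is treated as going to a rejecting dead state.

Let each state record the length of the longest suffix of the input read so far that is also a prefix of `baab`. s1 means the last symbol is `b`; s2 means the last 2 symbols are `ba`; s3 means the last 3 symbols are `baa`; s4 means the last 4 symbols are `baab`. Accept only at s4, where the string currently ends in `baab`.
With 5 states:
        a   b  
>  s0   s0  s1 
   s1   s2  s1 
   s2   s3  s1 
   s3   s0  s4 
 * s4   s2  s1 
(> = start, * = accepting)

start=s0; accept=s4; s0-a->s0; s0-b->s1; s1-a->s2; s1-b->s1; s2-a->s3; s2-b->s1; s3-a->s0; s3-b->s4; s4-a->s2; s4-b->s1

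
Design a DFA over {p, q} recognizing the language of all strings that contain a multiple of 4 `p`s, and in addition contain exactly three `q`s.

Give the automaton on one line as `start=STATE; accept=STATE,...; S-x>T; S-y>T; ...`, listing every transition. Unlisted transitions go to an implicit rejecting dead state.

Handle the two conditions separately and then intersect. The first has 4 states tracking the count of `p`s modulo 4; the second has 5 states tracking the count of `q`s, saturating at 4. A product state is a pair (one from each), accepting exactly when both do. Equivalent product states are then merged.
A 17-state machine:
       p  q 
>  A   B  C 
   B   D  E 
   C   E  F 
   D   G  H 
   E   H  I 
   F   I  J 
   G   A  K 
   H   K  L 
   I   L  M 
 * J   M  N 
   K   C  O 
   L   O  P 
   M   P  N 
   N   N  N 
   O   F  Q 
   P   Q  N 
   Q   J  N 
(> = start, * = accepting)

start=A; accept=J; A-p>B; A-q>C; B-p>D; B-q>E; C-p>E; C-q>F; D-p>G; D-q>H; E-p>H; E-q>I; F-p>I; F-q>J; G-p>A; G-q>K; H-p>K; H-q>L; I-p>L; I-q>M; J-p>M; J-q>N; K-p>C; K-q>O; L-p>O; L-q>P; M-p>P; M-q>N; N-p>N; N-q>N; O-p>F; O-q>Q; P-p>Q; P-q>N; Q-p>J; Q-q>N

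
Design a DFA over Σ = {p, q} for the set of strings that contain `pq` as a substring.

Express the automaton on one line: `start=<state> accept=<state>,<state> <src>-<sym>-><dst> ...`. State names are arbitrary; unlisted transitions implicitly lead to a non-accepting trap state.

States s0..s1 record the length of the longest prefix of `pq` that matches the current input suffix. Reaching s2 means `pq` has been seen, and we stay there forever. Accept from s2.
With 3 states:
        p   q  
>  s0   s1  s0 
   s1   s1  s2 
 * s2   s2  s2 
(> = start, * = accepting)

start=s0 accept=s2 s0-p->s1 s0-q->s0 s1-p->s1 s1-q->s2 s2-p->s2 s2-q->s2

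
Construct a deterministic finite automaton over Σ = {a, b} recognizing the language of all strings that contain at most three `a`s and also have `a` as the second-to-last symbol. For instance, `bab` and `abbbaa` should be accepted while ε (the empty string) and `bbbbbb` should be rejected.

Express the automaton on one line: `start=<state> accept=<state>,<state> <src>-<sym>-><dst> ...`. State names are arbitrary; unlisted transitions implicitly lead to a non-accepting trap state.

start=s0 accept=s3,s4,s7,s8,s12 s0-a->s1 s0-b->s2 s1-a->s3 s1-b->s4 s2-a->s5 s2-b->s6 s3-a->s7 s3-b->s8 s4-a->s9 s4-b->s10 s5-a->s3 s5-b->s4 s6-a->s5 s6-b->s6 s7-a->s11 s7-b->s12 s8-a->s13 s8-b->s14 s9-a->s7 s9-b->s8 s10-a->s9 s10-b->s10 s11-a->s11 s11-b->s15 s12-a->s16 s12-b->s17 s13-a->s11 s13-b->s12 s14-a->s13 s14-b->s14 s15-a->s16 s15-b->s18 s16-a->s11 s16-b->s15 s17-a->s16 s17-b->s17 s18-a->s16 s18-b->s18

Run two small machines in parallel and take their product. One (5 states) tracks the count of `a`s, saturating at 4; the other (7 states) tracks the last 2 symbols read. Each combined state is a pair, one component from each; accept when both components accept.
          a    b  
>  s0     s1   s2 
   s1     s3   s4 
   s2     s5   s6 
 * s3     s7   s8 
 * s4     s9  s10 
   s5     s3   s4 
   s6     s5   s6 
 * s7    s11  s12 
 * s8    s13  s14 
   s9     s7   s8 
   s10    s9  s10 
   s11   s11  s15 
 * s12   s16  s17 
   s13   s11  s12 
   s14   s13  s14 
   s15   s16  s18 
   s16   s11  s15 
   s17   s16  s17 
   s18   s16  s18 
(> = start, * = accepting)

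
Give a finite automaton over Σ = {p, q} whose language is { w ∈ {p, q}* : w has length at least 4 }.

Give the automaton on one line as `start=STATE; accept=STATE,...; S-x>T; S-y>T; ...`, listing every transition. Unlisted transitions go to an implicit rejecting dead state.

Count input length up to 5: every symbol moves from A toward F, which means 'more than 4' and absorbs. Accept from {E, F}.
       p  q 
>  A   B  B 
   B   C  C 
   C   D  D 
   D   E  E 
 * E   F  F 
 * F   F  F 
(> = start, * = accepting)

start=A; accept=E,F; A-p>B; A-q>B; B-p>C; B-q>C; C-p>D; C-q>D; D-p>E; D-q>E; E-p>F; E-q>F; F-p>F; F-q>F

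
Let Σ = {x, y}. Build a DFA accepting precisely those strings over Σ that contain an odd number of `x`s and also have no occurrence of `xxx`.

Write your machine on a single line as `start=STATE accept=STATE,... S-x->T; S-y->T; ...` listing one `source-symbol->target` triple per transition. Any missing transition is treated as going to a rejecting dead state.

start=q0; accept=q1,q3,q7; q0-x->q1; q0-y->q0; q1-x->q2; q1-y->q3; q2-x->q4; q2-y->q0; q3-x->q5; q3-y->q3; q4-x->q6; q4-y->q4; q5-x->q7; q5-y->q0; q6-x->q4; q6-y->q6; q7-x->q6; q7-y->q3

Handle the two conditions separately and then intersect. The first has 2 states tracking the count of `x`s modulo 2; the second has 4 states tracking partial matches of the forbidden pattern `xxx`. A product state is a pair (one from each), accepting exactly when both do.
        x   y  
>  q0   q1  q0 
 * q1   q2  q3 
   q2   q4  q0 
 * q3   q5  q3 
   q4   q6  q4 
   q5   q7  q0 
   q6   q4  q6 
 * q7   q6  q3 
(> = start, * = accepting)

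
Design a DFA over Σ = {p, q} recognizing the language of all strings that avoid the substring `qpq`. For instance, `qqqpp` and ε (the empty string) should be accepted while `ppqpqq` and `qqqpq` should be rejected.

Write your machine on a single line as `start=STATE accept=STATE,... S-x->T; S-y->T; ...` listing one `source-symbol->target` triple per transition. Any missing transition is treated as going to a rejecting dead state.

This is the complement of 'contains `qpq`'. Use the same substring-matching states — S0 through S3 holding how much of `qpq` has just been matched — but flip the accepting set: everything except the trap S3 accepts.
A 4-state machine:
        p   q  
>* S0   S0  S1 
 * S1   S2  S1 
 * S2   S0  S3 
   S3   S3  S3 
(> = start, * = accepting)

start=S0; accept=S0,S1,S2; S0-p->S0; S0-q->S1; S1-p->S2; S1-q->S1; S2-p->S0; S2-q->S3; S3-p->S3; S3-q->S3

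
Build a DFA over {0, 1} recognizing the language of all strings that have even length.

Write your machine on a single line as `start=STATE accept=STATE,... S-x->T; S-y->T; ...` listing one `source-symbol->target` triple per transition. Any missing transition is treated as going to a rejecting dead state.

start=S0; accept=S0; S0-0->S1; S0-1->S1; S1-0->S0; S1-1->S0

Count input length modulo 2: every symbol advances one step around the cycle S0 → S1 → S0. Accept at S0.
2 states suffice.
        0   1  
>* S0   S1  S1 
   S1   S0  S0 
(> = start, * = accepting)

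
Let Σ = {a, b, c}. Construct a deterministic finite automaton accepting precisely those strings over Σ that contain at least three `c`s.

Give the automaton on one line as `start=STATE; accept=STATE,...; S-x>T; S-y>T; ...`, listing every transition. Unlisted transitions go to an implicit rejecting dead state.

start=q0; accept=q3,q4; q0-a>q0; q0-b>q0; q0-c>q1; q1-a>q1; q1-b>q1; q1-c>q2; q2-a>q2; q2-b>q2; q2-c>q3; q3-a>q3; q3-b>q3; q3-c>q4; q4-a>q4; q4-b>q4; q4-c>q4

Only the number of `c`s matters, and only up to 4. Make a chain q0 → q1 → q2 → q3 → q4 advanced by each `c` (with q4 absorbing); every other symbol self-loops. The accepting set is {q3, q4}.
        a   b   c  
>  q0   q0  q0  q1 
   q1   q1  q1  q2 
   q2   q2  q2  q3 
 * q3   q3  q3  q4 
 * q4   q4  q4  q4 
(> = start, * = accepting)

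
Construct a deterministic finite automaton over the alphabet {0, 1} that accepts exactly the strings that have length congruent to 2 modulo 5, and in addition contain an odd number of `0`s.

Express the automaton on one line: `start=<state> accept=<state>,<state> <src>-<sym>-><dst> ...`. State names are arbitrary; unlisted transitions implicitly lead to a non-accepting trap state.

Handle the two conditions separately and then intersect. One (5 states) tracks the input length modulo 5; the other (2 states) tracks the count of `0`s modulo 2. Each combined state is a pair, one component from each; accept when both components accept.
        0   1  
>  s0   s1  s2 
   s1   s3  s4 
   s2   s4  s3 
   s3   s5  s6 
 * s4   s6  s5 
   s5   s7  s8 
   s6   s8  s7 
   s7   s9  s0 
   s8   s0  s9 
   s9   s2  s1 
(> = start, * = accepting)

start=s0 accept=s4 s0-0->s1 s0-1->s2 s1-0->s3 s1-1->s4 s2-0->s4 s2-1->s3 s3-0->s5 s3-1->s6 s4-0->s6 s4-1->s5 s5-0->s7 s5-1->s8 s6-0->s8 s6-1->s7 s7-0->s9 s7-1->s0 s8-0->s0 s8-1->s9 s9-0->s2 s9-1->s1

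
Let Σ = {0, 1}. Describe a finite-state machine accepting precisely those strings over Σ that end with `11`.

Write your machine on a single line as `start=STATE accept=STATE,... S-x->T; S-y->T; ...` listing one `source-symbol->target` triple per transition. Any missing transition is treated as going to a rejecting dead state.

Remember how much of `11` the current input suffix matches. State A means no match yet; B means the last symbol is `1`; C means the last 2 symbols are `11`. Only C accepts. On a mismatch, fall back to the longest proper suffix that is still a prefix of `11`.
       0  1 
>  A   A  B 
   B   A  C 
 * C   A  C 
(> = start, * = accepting)

start=A; accept=C; A-0->A; A-1->B; B-0->A; B-1->C; C-0->A; C-1->C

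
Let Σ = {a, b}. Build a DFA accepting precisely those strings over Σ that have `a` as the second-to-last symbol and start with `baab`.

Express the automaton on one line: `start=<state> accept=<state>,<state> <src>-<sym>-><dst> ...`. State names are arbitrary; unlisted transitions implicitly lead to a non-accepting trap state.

Run two small machines in parallel and take their product. The first has 7 states tracking the last 2 symbols read; the second has 6 states tracking whether the input so far still matches the prefix `baab`. A product state is a pair (one from each), accepting exactly when both do. Equivalent product states are then merged.
With 9 states:
        a   b  
>  q0   q1  q2 
   q1   q1  q1 
   q2   q3  q1 
   q3   q4  q1 
   q4   q1  q5 
 * q5   q6  q7 
   q6   q8  q5 
   q7   q6  q7 
 * q8   q8  q5 
(> = start, * = accepting)

start=q0 accept=q5,q8 q0-a->q1 q0-b->q2 q1-a->q1 q1-b->q1 q2-a->q3 q2-b->q1 q3-a->q4 q3-b->q1 q4-a->q1 q4-b->q5 q5-a->q6 q5-b->q7 q6-a->q8 q6-b->q5 q7-a->q6 q7-b->q7 q8-a->q8 q8-b->q5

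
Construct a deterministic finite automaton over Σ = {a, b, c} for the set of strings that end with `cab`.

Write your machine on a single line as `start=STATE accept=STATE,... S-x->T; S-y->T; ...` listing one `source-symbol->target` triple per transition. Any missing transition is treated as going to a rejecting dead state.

Remember how much of `cab` the current input suffix matches. State q0 means no match yet; q1 means the last symbol is `c`; q2 means the last 2 symbols are `ca`; q3 means the last 3 symbols are `cab`. Only q3 accepts. On a mismatch, fall back to the longest proper suffix that is still a prefix of `cab`.
A 4-state machine:
        a   b   c  
>  q0   q0  q0  q1 
   q1   q2  q0  q1 
   q2   q0  q3  q1 
 * q3   q0  q0  q1 
(> = start, * = accepting)

start=q0; accept=q3; q0-a->q0; q0-b->q0; q0-c->q1; q1-a->q2; q1-b->q0; q1-c->q1; q2-a->q0; q2-b->q3; q2-c->q1; q3-a->q0; q3-b->q0; q3-c->q1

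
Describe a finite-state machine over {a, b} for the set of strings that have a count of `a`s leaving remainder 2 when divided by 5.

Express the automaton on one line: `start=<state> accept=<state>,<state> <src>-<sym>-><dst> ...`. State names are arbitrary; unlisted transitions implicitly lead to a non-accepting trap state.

Keep the running count of `a`s modulo 5: each `a` advances along the cycle S0 → S1 → S2 → S3 → S4 → S0 while other symbols loop. Accept at S2.
5 states suffice.
        a   b  
>  S0   S1  S0 
   S1   S2  S1 
 * S2   S3  S2 
   S3   S4  S3 
   S4   S0  S4 
(> = start, * = accepting)

start=S0 accept=S2 S0-a->S1 S0-b->S0 S1-a->S2 S1-b->S1 S2-a->S3 S2-b->S2 S3-a->S4 S3-b->S3 S4-a->S0 S4-b->S4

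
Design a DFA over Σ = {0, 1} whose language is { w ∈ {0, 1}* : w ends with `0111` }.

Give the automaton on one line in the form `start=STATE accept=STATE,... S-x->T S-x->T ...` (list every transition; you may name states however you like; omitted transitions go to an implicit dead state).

Let each state record the length of the longest suffix of the input read so far that is also a prefix of `0111`. B means the last symbol is `0`; C means the last 2 symbols are `01`; D means the last 3 symbols are `011`; E means the last 4 symbols are `0111`. Accept only at E, where the string currently ends in `0111`.
With 5 states:
       0  1 
>  A   B  A 
   B   B  C 
   C   B  D 
   D   B  E 
 * E   B  A 
(> = start, * = accepting)

start=A accept=E A-0->B A-1->A B-0->B B-1->C C-0->B C-1->D D-0->B D-1->E E-0->B E-1->A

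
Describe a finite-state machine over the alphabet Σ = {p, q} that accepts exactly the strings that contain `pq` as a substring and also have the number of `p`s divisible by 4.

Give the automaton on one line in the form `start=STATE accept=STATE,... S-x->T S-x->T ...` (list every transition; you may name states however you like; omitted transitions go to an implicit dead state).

start=A accept=I A-p->B A-q->A B-p->C B-q->D C-p->E C-q->F D-p->F D-q->D E-p->G E-q->H F-p->H F-q->F G-p->B G-q->I H-p->I H-q->H I-p->D I-q->I

Build one automaton per condition and run them in lockstep. The first has 3 states tracking whether and how much of `pq` has been seen; the second has 4 states tracking the count of `p`s modulo 4. A product state is a pair (one from each), accepting exactly when both do.
       p  q 
>  A   B  A 
   B   C  D 
   C   E  F 
   D   F  D 
   E   G  H 
   F   H  F 
   G   B  I 
   H   I  H 
 * I   D  I 
(> = start, * = accepting)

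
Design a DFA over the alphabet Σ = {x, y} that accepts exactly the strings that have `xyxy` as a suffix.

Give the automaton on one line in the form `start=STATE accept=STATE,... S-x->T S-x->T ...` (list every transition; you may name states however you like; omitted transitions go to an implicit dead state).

start=S0 accept=S4 S0-x->S1 S0-y->S0 S1-x->S1 S1-y->S2 S2-x->S3 S2-y->S0 S3-x->S1 S3-y->S4 S4-x->S3 S4-y->S0

Let each state record the length of the longest suffix of the input read so far that is also a prefix of `xyxy`. S1 means the last symbol is `x`; S2 means the last 2 symbols are `xy`; S3 means the last 3 symbols are `xyx`; S4 means the last 4 symbols are `xyxy`. Accept only at S4, where the string currently ends in `xyxy`.
        x   y  
>  S0   S1  S0 
   S1   S1  S2 
   S2   S3  S0 
   S3   S1  S4 
 * S4   S3  S0 
(> = start, * = accepting)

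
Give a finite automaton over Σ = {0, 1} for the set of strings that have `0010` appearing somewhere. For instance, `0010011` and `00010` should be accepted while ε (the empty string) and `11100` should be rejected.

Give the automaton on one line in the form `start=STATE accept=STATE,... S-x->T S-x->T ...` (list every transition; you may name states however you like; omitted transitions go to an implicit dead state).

start=s0 accept=s4 s0-0->s1 s0-1->s0 s1-0->s2 s1-1->s0 s2-0->s2 s2-1->s3 s3-0->s4 s3-1->s0 s4-0->s4 s4-1->s4

States s0..s3 record the length of the longest prefix of `0010` that matches the current input suffix. Reaching s4 means `0010` has been seen, and we stay there forever. Accept from s4.
With 5 states:
        0   1  
>  s0   s1  s0 
   s1   s2  s0 
   s2   s2  s3 
   s3   s4  s0 
 * s4   s4  s4 
(> = start, * = accepting)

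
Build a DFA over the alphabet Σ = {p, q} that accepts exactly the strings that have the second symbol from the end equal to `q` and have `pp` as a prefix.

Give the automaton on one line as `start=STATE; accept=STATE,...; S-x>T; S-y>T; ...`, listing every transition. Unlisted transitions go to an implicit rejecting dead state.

Build one automaton per condition and run them in lockstep. The first has 7 states tracking the last 2 symbols read; the second has 4 states tracking whether the input so far still matches the prefix `pp`. A product state is a pair (one from each), accepting exactly when both do. Equivalent product states are then merged.
7 states suffice.
       p  q 
>  A   B  C 
   B   D  C 
   C   C  C 
   D   D  E 
   E   F  G 
 * F   D  E 
 * G   F  G 
(> = start, * = accepting)

start=A; accept=F,G; A-p>B; A-q>C; B-p>D; B-q>C; C-p>C; C-q>C; D-p>D; D-q>E; E-p>F; E-q>G; F-p>D; F-q>E; G-p>F; G-q>G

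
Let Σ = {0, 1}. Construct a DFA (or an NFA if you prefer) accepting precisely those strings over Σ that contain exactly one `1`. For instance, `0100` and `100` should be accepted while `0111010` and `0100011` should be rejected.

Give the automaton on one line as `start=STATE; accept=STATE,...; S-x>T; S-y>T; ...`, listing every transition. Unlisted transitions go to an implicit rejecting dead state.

Only the number of `1`s matters, and only up to 2. Make a chain q0 → q1 → q2 advanced by each `1` (with q2 absorbing); every other symbol self-loops. The accepting set is {q1}.
3 states suffice.
        0   1  
>  q0   q0  q1 
 * q1   q1  q2 
   q2   q2  q2 
(> = start, * = accepting)

start=q0; accept=q1; q0-0>q0; q0-1>q1; q1-0>q1; q1-1>q2; q2-0>q2; q2-1>q2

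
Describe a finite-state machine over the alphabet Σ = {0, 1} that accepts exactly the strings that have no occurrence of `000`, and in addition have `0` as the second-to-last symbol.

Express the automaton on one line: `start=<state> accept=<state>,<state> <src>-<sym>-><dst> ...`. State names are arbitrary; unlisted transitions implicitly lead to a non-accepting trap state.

start=s0 accept=s2,s3 s0-0->s1 s0-1->s0 s1-0->s2 s1-1->s3 s2-0->s4 s2-1->s3 s3-0->s1 s3-1->s0 s4-0->s4 s4-1->s4

Build one automaton per condition and run them in lockstep. One (4 states) tracks partial matches of the forbidden pattern `000`; the other (7 states) tracks the last 2 symbols read. Each combined state is a pair, one component from each; accept when both components accept. After merging equivalent states the machine shrinks.
        0   1  
>  s0   s1  s0 
   s1   s2  s3 
 * s2   s4  s3 
 * s3   s1  s0 
   s4   s4  s4 
(> = start, * = accepting)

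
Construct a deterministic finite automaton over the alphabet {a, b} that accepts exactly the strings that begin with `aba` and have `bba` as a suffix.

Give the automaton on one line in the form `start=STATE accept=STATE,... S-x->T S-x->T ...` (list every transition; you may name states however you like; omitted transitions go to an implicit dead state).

Handle the two conditions separately and then intersect. One (5 states) tracks whether the input so far still matches the prefix `aba`; the other (4 states) tracks how much of the suffix `bba` has currently been matched. Each combined state is a pair, one component from each; accept when both components accept. Minimizing collapses redundant product states.
        a   b  
>  S0   S1  S2 
   S1   S2  S3 
   S2   S2  S2 
   S3   S4  S2 
   S4   S4  S5 
   S5   S4  S6 
   S6   S7  S6 
 * S7   S4  S5 
(> = start, * = accepting)

start=S0 accept=S7 S0-a->S1 S0-b->S2 S1-a->S2 S1-b->S3 S2-a->S2 S2-b->S2 S3-a->S4 S3-b->S2 S4-a->S4 S4-b->S5 S5-a->S4 S5-b->S6 S6-a->S7 S6-b->S6 S7-a->S4 S7-b->S5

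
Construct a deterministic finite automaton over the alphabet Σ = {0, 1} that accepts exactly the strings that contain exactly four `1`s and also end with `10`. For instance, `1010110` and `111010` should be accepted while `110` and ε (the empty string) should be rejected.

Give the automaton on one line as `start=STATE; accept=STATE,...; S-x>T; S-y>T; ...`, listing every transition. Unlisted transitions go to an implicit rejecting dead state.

Handle the two conditions separately and then intersect. One (6 states) tracks the count of `1`s, saturating at 5; the other (3 states) tracks how much of the suffix `10` has currently been matched. Each combined state is a pair, one component from each; accept when both components accept. Equivalent product states are then merged.
A 7-state machine:
       0  1 
>  A   A  B 
   B   B  C 
   C   C  D 
   D   D  E 
   E   F  G 
 * F   G  G 
   G   G  G 
(> = start, * = accepting)

start=A; accept=F; A-0>A; A-1>B; B-0>B; B-1>C; C-0>C; C-1>D; D-0>D; D-1>E; E-0>F; E-1>G; F-0>G; F-1>G; G-0>G; G-1>G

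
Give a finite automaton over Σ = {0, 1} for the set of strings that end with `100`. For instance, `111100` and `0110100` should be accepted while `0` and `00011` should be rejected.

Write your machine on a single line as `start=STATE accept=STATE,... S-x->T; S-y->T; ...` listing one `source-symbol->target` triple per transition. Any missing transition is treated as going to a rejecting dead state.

Let each state record the length of the longest suffix of the input read so far that is also a prefix of `100`. s1 means the last symbol is `1`; s2 means the last 2 symbols are `10`; s3 means the last 3 symbols are `100`. Accept only at s3, where the string currently ends in `100`.
With 4 states:
        0   1  
>  s0   s0  s1 
   s1   s2  s1 
   s2   s3  s1 
 * s3   s0  s1 
(> = start, * = accepting)

start=s0; accept=s3; s0-0->s0; s0-1->s1; s1-0->s2; s1-1->s1; s2-0->s3; s2-1->s1; s3-0->s0; s3-1->s1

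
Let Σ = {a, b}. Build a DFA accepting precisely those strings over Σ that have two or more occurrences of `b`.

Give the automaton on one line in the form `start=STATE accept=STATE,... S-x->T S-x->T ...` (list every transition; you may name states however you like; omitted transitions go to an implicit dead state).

start=q0 accept=q2,q3 q0-a->q0 q0-b->q1 q1-a->q1 q1-b->q2 q2-a->q2 q2-b->q3 q3-a->q3 q3-b->q3

Count `b`s, saturating at 3: states q0 through q2 mean 0 through 2 `b`s seen; q3 means more than 2. Each `b` increments (capped at q3); other symbols loop. Accept from {q2, q3}.
With 4 states:
        a   b  
>  q0   q0  q1 
   q1   q1  q2 
 * q2   q2  q3 
 * q3   q3  q3 
(> = start, * = accepting)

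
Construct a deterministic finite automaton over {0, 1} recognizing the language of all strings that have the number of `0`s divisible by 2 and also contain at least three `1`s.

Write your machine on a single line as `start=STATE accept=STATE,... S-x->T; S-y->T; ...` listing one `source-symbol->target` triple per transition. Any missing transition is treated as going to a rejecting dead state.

Run two small machines in parallel and take their product. The first has 2 states tracking the count of `0`s modulo 2; the second has 5 states tracking the count of `1`s, saturating at 4. A product state is a pair (one from each), accepting exactly when both do. Minimizing collapses redundant product states.
With 8 states:
       0  1 
>  A   B  C 
   B   A  D 
   C   D  E 
   D   C  F 
   E   F  G 
   F   E  H 
 * G   H  G 
   H   G  H 
(> = start, * = accepting)

start=A; accept=G; A-0->B; A-1->C; B-0->A; B-1->D; C-0->D; C-1->E; D-0->C; D-1->F; E-0->F; E-1->G; F-0->E; F-1->H; G-0->H; G-1->G; H-0->G; H-1->H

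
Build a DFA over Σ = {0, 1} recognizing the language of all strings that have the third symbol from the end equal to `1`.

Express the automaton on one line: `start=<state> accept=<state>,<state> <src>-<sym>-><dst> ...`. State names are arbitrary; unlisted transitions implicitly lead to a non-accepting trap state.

start=q0 accept=q11,q12,q13,q14 q0-0->q1 q0-1->q2 q1-0->q3 q1-1->q4 q2-0->q5 q2-1->q6 q3-0->q7 q3-1->q8 q4-0->q9 q4-1->q10 q5-0->q11 q5-1->q12 q6-0->q13 q6-1->q14 q7-0->q7 q7-1->q8 q8-0->q9 q8-1->q10 q9-0->q11 q9-1->q12 q10-0->q13 q10-1->q14 q11-0->q7 q11-1->q8 q12-0->q9 q12-1->q10 q13-0->q11 q13-1->q12 q14-0->q13 q14-1->q14

Because acceptance depends on a position counted from the end, the machine has to buffer the most recent 3 symbols. Make each state the string of the last up-to-3 symbols read; on input `x` shift the window left and append `x`. Accept when the buffered window has length 3 and begins with `1`.
With 15 states:
          0    1  
>  q0     q1   q2 
   q1     q3   q4 
   q2     q5   q6 
   q3     q7   q8 
   q4     q9  q10 
   q5    q11  q12 
   q6    q13  q14 
   q7     q7   q8 
   q8     q9  q10 
   q9    q11  q12 
   q10   q13  q14 
 * q11    q7   q8 
 * q12    q9  q10 
 * q13   q11  q12 
 * q14   q13  q14 
(> = start, * = accepting)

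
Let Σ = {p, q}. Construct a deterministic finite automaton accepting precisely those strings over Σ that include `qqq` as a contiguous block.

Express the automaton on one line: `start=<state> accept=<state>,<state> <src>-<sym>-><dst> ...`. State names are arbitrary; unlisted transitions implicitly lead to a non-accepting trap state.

start=s0 accept=s3 s0-p->s0 s0-q->s1 s1-p->s0 s1-q->s2 s2-p->s0 s2-q->s3 s3-p->s3 s3-q->s3

States s0..s2 record the length of the longest prefix of `qqq` that matches the current input suffix. Reaching s3 means `qqq` has been seen, and we stay there forever. Accept from s3.
        p   q  
>  s0   s0  s1 
   s1   s0  s2 
   s2   s0  s3 
 * s3   s3  s3 
(> = start, * = accepting)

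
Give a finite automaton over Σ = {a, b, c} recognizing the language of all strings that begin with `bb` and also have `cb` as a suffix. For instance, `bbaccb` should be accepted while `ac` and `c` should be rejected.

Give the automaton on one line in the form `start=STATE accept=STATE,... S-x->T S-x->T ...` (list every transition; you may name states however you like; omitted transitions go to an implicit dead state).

start=q0 accept=q7 q0-a->q1 q0-b->q2 q0-c->q3 q1-a->q1 q1-b->q1 q1-c->q3 q2-a->q1 q2-b->q4 q2-c->q3 q3-a->q1 q3-b->q5 q3-c->q3 q4-a->q4 q4-b->q4 q4-c->q6 q5-a->q1 q5-b->q1 q5-c->q3 q6-a->q4 q6-b->q7 q6-c->q6 q7-a->q4 q7-b->q4 q7-c->q6

Build one automaton per condition and run them in lockstep. The first has 4 states tracking whether the input so far still matches the prefix `bb`; the second has 3 states tracking how much of the suffix `cb` has currently been matched. A product state is a pair (one from each), accepting exactly when both do.
An 8-state machine:
        a   b   c  
>  q0   q1  q2  q3 
   q1   q1  q1  q3 
   q2   q1  q4  q3 
   q3   q1  q5  q3 
   q4   q4  q4  q6 
   q5   q1  q1  q3 
   q6   q4  q7  q6 
 * q7   q4  q4  q6 
(> = start, * = accepting)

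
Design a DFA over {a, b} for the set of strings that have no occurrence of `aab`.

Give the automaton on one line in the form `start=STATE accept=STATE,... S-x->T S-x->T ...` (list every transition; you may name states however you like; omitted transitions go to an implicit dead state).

Track partial matches of the forbidden pattern `aab`. State q3 is a dead state reached once `aab` has occurred; every other state accepts. q0 means no part of `aab` is currently matched.
A 4-state machine:
        a   b  
>* q0   q1  q0 
 * q1   q2  q0 
 * q2   q2  q3 
   q3   q3  q3 
(> = start, * = accepting)

start=q0 accept=q0,q1,q2 q0-a->q1 q0-b->q0 q1-a->q2 q1-b->q0 q2-a->q2 q2-b->q3 q3-a->q3 q3-b->q3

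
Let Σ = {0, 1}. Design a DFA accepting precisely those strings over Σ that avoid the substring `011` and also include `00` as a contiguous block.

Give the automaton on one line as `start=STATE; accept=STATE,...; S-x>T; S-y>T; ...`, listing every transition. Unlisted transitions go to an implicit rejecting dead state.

Handle the two conditions separately and then intersect. The first has 4 states tracking partial matches of the forbidden pattern `011`; the second has 3 states tracking whether and how much of `00` has been seen. A product state is a pair (one from each), accepting exactly when both do. Minimizing collapses redundant product states.
With 6 states:
        0   1  
>  s0   s1  s0 
   s1   s2  s3 
 * s2   s2  s4 
   s3   s1  s5 
 * s4   s2  s5 
   s5   s5  s5 
(> = start, * = accepting)

start=s0; accept=s2,s4; s0-0>s1; s0-1>s0; s1-0>s2; s1-1>s3; s2-0>s2; s2-1>s4; s3-0>s1; s3-1>s5; s4-0>s2; s4-1>s5; s5-0>s5; s5-1>s5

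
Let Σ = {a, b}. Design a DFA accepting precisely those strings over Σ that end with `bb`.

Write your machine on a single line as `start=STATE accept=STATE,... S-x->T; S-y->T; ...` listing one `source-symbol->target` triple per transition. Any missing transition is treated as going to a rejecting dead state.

Remember how much of `bb` the current input suffix matches. State q0 means no match yet; q1 means the last symbol is `b`; q2 means the last 2 symbols are `bb`. Only q2 accepts. On a mismatch, fall back to the longest proper suffix that is still a prefix of `bb`.
3 states suffice.
        a   b  
>  q0   q0  q1 
   q1   q0  q2 
 * q2   q0  q2 
(> = start, * = accepting)

start=q0; accept=q2; q0-a->q0; q0-b->q1; q1-a->q0; q1-b->q2; q2-a->q0; q2-b->q2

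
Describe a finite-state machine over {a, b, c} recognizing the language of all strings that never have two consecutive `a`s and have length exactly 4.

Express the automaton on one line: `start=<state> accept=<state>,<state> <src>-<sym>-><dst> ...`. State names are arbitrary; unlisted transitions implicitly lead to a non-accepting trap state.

Handle the two conditions separately and then intersect. The first has 3 states tracking partial matches of the forbidden pattern `aa`; the second has 6 states tracking the input length, saturating at 5. A product state is a pair (one from each), accepting exactly when both do.
15 states suffice.
          a    b    c  
>  q0     q1   q2   q2 
   q1     q3   q4   q4 
   q2     q5   q4   q4 
   q3     q6   q6   q6 
   q4     q7   q8   q8 
   q5     q6   q8   q8 
   q6     q9   q9   q9 
   q7     q9  q10  q10 
   q8    q11  q10  q10 
   q9    q12  q12  q12 
 * q10   q13  q14  q14 
 * q11   q12  q14  q14 
   q12   q12  q12  q12 
   q13   q12  q14  q14 
   q14   q13  q14  q14 
(> = start, * = accepting)

start=q0 accept=q10,q11 q0-a->q1 q0-b->q2 q0-c->q2 q1-a->q3 q1-b->q4 q1-c->q4 q2-a->q5 q2-b->q4 q2-c->q4 q3-a->q6 q3-b->q6 q3-c->q6 q4-a->q7 q4-b->q8 q4-c->q8 q5-a->q6 q5-b->q8 q5-c->q8 q6-a->q9 q6-b->q9 q6-c->q9 q7-a->q9 q7-b->q10 q7-c->q10 q8-a->q11 q8-b->q10 q8-c->q10 q9-a->q12 q9-b->q12 q9-c->q12 q10-a->q13 q10-b->q14 q10-c->q14 q11-a->q12 q11-b->q14 q11-c->q14 q12-a->q12 q12-b->q12 q12-c->q12 q13-a->q12 q13-b->q14 q13-c->q14 q14-a->q13 q14-b->q14 q14-c->q14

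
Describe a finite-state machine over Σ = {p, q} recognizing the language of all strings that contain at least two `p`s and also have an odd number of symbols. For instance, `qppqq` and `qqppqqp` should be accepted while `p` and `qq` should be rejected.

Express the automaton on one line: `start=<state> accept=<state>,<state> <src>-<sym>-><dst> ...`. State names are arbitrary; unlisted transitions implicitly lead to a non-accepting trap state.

start=S0 accept=S5,S6 S0-p->S1 S0-q->S2 S1-p->S3 S1-q->S4 S2-p->S4 S2-q->S0 S3-p->S5 S3-q->S6 S4-p->S6 S4-q->S1 S5-p->S7 S5-q->S7 S6-p->S7 S6-q->S3 S7-p->S5 S7-q->S5

Build one automaton per condition and run them in lockstep. The first has 4 states tracking the count of `p`s, saturating at 3; the second has 2 states tracking the input length modulo 2. A product state is a pair (one from each), accepting exactly when both do.
8 states suffice.
        p   q  
>  S0   S1  S2 
   S1   S3  S4 
   S2   S4  S0 
   S3   S5  S6 
   S4   S6  S1 
 * S5   S7  S7 
 * S6   S7  S3 
   S7   S5  S5 
(> = start, * = accepting)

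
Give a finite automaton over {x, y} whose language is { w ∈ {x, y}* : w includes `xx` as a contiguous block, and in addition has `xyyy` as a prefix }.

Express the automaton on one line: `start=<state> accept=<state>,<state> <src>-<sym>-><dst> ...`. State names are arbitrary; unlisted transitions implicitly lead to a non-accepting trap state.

Build one automaton per condition and run them in lockstep. One (3 states) tracks whether and how much of `xx` has been seen; the other (6 states) tracks whether the input so far still matches the prefix `xyyy`. Each combined state is a pair, one component from each; accept when both components accept. After merging equivalent states the machine shrinks.
With 8 states:
        x   y  
>  q0   q1  q2 
   q1   q2  q3 
   q2   q2  q2 
   q3   q2  q4 
   q4   q2  q5 
   q5   q6  q5 
   q6   q7  q5 
 * q7   q7  q7 
(> = start, * = accepting)

start=q0 accept=q7 q0-x->q1 q0-y->q2 q1-x->q2 q1-y->q3 q2-x->q2 q2-y->q2 q3-x->q2 q3-y->q4 q4-x->q2 q4-y->q5 q5-x->q6 q5-y->q5 q6-x->q7 q6-y->q5 q7-x->q7 q7-y->q7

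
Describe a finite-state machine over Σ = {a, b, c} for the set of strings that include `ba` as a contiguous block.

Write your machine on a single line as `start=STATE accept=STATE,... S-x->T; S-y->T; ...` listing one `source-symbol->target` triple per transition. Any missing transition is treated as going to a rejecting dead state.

States S0..S1 record the length of the longest prefix of `ba` that matches the current input suffix. Reaching S2 means `ba` has been seen, and we stay there forever. Accept from S2.
A 3-state machine:
        a   b   c  
>  S0   S0  S1  S0 
   S1   S2  S1  S0 
 * S2   S2  S2  S2 
(> = start, * = accepting)

start=S0; accept=S2; S0-a->S0; S0-b->S1; S0-c->S0; S1-a->S2; S1-b->S1; S1-c->S0; S2-a->S2; S2-b->S2; S2-c->S2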